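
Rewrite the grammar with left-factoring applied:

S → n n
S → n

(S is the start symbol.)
Left-factoring transforms A → αβ₁ | αβ₂ into A → αA' and A' → β₁ | β₂
(α is the longest common prefix among the alternatives). Repeat until
no nonterminal has two alternatives with a common prefix.

Round 1: S has alternatives sharing prefix 'n'. Introduce S': S → n S'
  Add: S' → n
  Add: S' → ε

No remaining common prefixes — done.

Resulting grammar:
S → n S'
S' → n
S' → ε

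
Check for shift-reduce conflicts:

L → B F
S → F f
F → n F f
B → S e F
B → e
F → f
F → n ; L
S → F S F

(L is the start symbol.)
No shift-reduce conflicts

A shift-reduce conflict occurs when an LR(0) state has both:
  - a complete (reduce) item [A → α .] (dot at the end), and
  - a shift item [B → β . c γ] (dot before a terminal).

Augment with L' → L and build the canonical LR(0) collection (I0 = CLOSURE({[L' → . L]}), then GOTO on every symbol after a dot until no new states appear). It has 18 states:
  I0: { [B → . S e F], [B → . e], [F → . f], [F → . n ; L], [F → . n F f], [L → . B F], [L' → . L], [S → . F S F], [S → . F f] }  — shift
  I1: { [F → . f], [F → . n ; L], [F → . n F f], [L → B . F] }  — shift
  I2: { [F → . f], [F → . n ; L], [F → . n F f], [S → . F S F], [S → . F f], [S → F . S F], [S → F . f] }  — shift
  I3: { [L' → L .] }  — accept
  I4: { [B → S . e F] }  — shift
  I5: { [B → e .] }  — reduce
  I6: { [F → f .] }  — reduce
  I7: { [F → . f], [F → . n ; L], [F → . n F f], [F → n . ; L], [F → n . F f] }  — shift
  I8: { [B → . S e F], [B → . e], [F → . f], [F → . n ; L], [F → . n F f], [F → n ; . L], [L → . B F], [S → . F S F], [S → . F f] }  — shift
  I9: { [F → n F . f] }  — shift
  I10: { [F → n F f .] }  — reduce
  I11: { [F → n ; L .] }  — reduce
  I12: { [B → S e . F], [F → . f], [F → . n ; L], [F → . n F f] }  — shift
  I13: { [B → S e F .] }  — reduce
  I14: { [F → . f], [F → . n ; L], [F → . n F f], [S → F S . F] }  — shift
  I15: { [F → f .], [S → F f .] }  — 2 reduces
  I16: { [S → F S F .] }  — reduce
  I17: { [L → B F .] }  — reduce

No state contains both a complete item and a shift item.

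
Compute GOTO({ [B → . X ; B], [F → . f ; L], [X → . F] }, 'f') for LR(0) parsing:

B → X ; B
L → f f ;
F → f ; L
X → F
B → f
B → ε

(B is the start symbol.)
GOTO(I, 'f') = CLOSURE({ [A → αX.β] : [A → α.Xβ] ∈ I, X = 'f' })

Items with dot before 'f', with the dot advanced:
  [F → . f ; L] → [F → f . ; L]
Closure adds nothing (no advanced item has the dot before a non-terminal).

GOTO = { [F → f . ; L] }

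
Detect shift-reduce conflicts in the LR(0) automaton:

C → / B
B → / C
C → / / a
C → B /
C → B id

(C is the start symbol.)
Augment with C' → C and build the canonical LR(0) collection (I0 = CLOSURE({[C' → . C]}), then GOTO on every symbol after a dot until no new states appear). It has 10 states:
  I0: { [B → . / C], [C → . / / a], [C → . / B], [C → . B /], [C → . B id], [C' → . C] }  — shift
  I1: { [B → . / C], [B → / . C], [C → . / / a], [C → . / B], [C → . B /], [C → . B id], [C → / . / a], [C → / . B] }  — shift
  I2: { [C → B . /], [C → B . id] }  — shift
  I3: { [C' → C .] }  — accept
  I4: { [C → B / .] }  — reduce
  I5: { [C → B id .] }  — reduce
  I6: { [B → . / C], [B → / . C], [C → . / / a], [C → . / B], [C → . B /], [C → . B id], [C → / . / a], [C → / . B], [C → / / . a] }  — shift
  I7: { [C → / B .], [C → B . /], [C → B . id] }  — shift, reduce
  I8: { [B → / C .] }  — reduce
  I9: { [C → / / a .] }  — reduce

I7 contains reduce item [C → / B .] and shift items [C → B . /], [C → B . id] — shift-reduce conflict.

Answer: Yes — I7: [C → / B .] vs [C → B . /]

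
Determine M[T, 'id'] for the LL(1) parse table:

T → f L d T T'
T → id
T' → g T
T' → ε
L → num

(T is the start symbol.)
To find M[T, 'id'], we find productions for T where 'id' is in the predict set (PREDICT(N → α) = (FIRST(α) \ {ε}) ∪ (FOLLOW(N) if α ⇒* ε)).

T → f L d T T': PREDICT = { 'f' }
T → id: PREDICT = { 'id' }
  'id' is in predict set, so this production goes in M[T, 'id']

M[T, 'id'] = T → id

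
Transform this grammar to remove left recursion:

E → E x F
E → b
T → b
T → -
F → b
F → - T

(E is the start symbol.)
E → b E'
E' → x F E'
E' → ε
T → b
T → -
F → b
F → - T

E is directly left-recursive. The standard transformation for
  A → A α₁ | ... | A α_m | β₁ | ... | β_n
is
  A  → β₁ A' | ... | β_n A'
  A' → α₁ A' | ... | α_m A' | ε

E → b becomes E → b E'
E → E x F becomes E' → x F E'
Add E' → ε

Productions for other non-terminals are unchanged:
  T → b
  T → -
  F → b
  F → - T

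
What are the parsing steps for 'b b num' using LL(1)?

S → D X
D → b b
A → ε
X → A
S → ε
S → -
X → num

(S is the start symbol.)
LL(1) parsing maintains a stack (initially the start symbol over $) and the input. At each step: if the stack top is a terminal, match it against the current input token; if it is a non-terminal N, replace it with the RHS of M[N, lookahead] (the unique production whose predict set contains the lookahead).

Stack is shown with the top on the left.

Stack    Input      Action
--------------------------
S $      b b num $  output S → D X
D X $    b b num $  output D → b b
b b X $  b b num $  match 'b'
b X $    b num $    match 'b'
X $      num $      output X → num
num $    num $      match 'num'
$        $          accept

The string is accepted.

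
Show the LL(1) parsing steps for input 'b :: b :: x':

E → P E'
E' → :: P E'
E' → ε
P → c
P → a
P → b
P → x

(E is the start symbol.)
Stack is shown with the top on the left.

Stack      Input          Action
--------------------------------
E $        b :: b :: x $  output E → P E'
P E' $     b :: b :: x $  output P → b
b E' $     b :: b :: x $  match 'b'
E' $       :: b :: x $    output E' → :: P E'
:: P E' $  :: b :: x $    match '::'
P E' $     b :: x $       output P → b
b E' $     b :: x $       match 'b'
E' $       :: x $         output E' → :: P E'
:: P E' $  :: x $         match '::'
P E' $     x $            output P → x
x E' $     x $            match 'x'
E' $       $              output E' → ε
$          $              accept

The string is accepted.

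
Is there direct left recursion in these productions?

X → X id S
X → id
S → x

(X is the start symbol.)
Yes, X is left-recursive

Direct left recursion occurs when N → N α for some non-terminal N (the right-hand side begins with the left-hand side itself).

X → X id S: LEFT RECURSIVE (starts with X)
X → id: starts with id
S → x: starts with x

The grammar has direct left recursion on: X.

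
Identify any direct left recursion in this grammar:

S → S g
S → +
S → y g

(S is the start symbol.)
Direct left recursion occurs when N → N α for some non-terminal N (the right-hand side begins with the left-hand side itself).

S → S g: LEFT RECURSIVE (starts with S)
S → +: starts with '+'
S → y g: starts with y

The grammar has direct left recursion on: S.

Answer: Yes, S is left-recursive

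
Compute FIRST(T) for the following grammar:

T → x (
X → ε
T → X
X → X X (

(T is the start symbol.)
{ '(', 'x', ε }

FIRST sets of the other non-terminals involved (by the same procedure, iterated to a fixed point):
  FIRST(X) = { '(', ε }

From T → x (:
  - x is a terminal: add 'x' and stop
From T → X:
  - X is a non-terminal: add FIRST(X) \ {ε} = { '(' }
    X is nullable and nothing follows, so the whole right-hand side can vanish: ε ∈ FIRST(T)

Collecting: FIRST(T) = { '(', 'x', ε }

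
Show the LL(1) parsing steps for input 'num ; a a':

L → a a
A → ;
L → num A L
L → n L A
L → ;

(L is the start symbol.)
LL(1) parsing maintains a stack (initially the start symbol over $) and the input. At each step: if the stack top is a terminal, match it against the current input token; if it is a non-terminal N, replace it with the RHS of M[N, lookahead] (the unique production whose predict set contains the lookahead).

Stack is shown with the top on the left.

Stack      Input        Action
------------------------------
L $        num ; a a $  output L → num A L
num A L $  num ; a a $  match 'num'
A L $      ; a a $      output A → ;
; L $      ; a a $      match ';'
L $        a a $        output L → a a
a a $      a a $        match 'a'
a $        a $          match 'a'
$          $            accept

The string is accepted.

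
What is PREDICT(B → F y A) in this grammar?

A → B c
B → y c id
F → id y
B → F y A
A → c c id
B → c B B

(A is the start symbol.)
PREDICT(B → F y A) = (FIRST(RHS) \ {ε}) ∪ (FOLLOW(B) if ε ∈ FIRST(RHS), i.e. RHS ⇒* ε)
FIRST(F) = { 'id' }
FIRST(F y A) = { 'id' }
ε ∉ FIRST(F y A), so FOLLOW(B) is not added.
PREDICT(B → F y A) = { 'id' }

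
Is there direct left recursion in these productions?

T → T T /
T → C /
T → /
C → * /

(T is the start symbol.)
Yes, T is left-recursive

T → T T /: LEFT RECURSIVE (starts with T)
T → C /: starts with C
T → /: starts with '/'
C → * /: starts with '*'

The grammar has direct left recursion on: T.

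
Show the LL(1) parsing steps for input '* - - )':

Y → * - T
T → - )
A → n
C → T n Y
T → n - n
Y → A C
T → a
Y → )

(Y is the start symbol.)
Stack is shown with the top on the left.

Stack    Input      Action
--------------------------
Y $      * - - ) $  output Y → * - T
* - T $  * - - ) $  match '*'
- T $    - - ) $    match '-'
T $      - ) $      output T → - )
- ) $    - ) $      match '-'
) $      ) $        match ')'
$        $          accept

The string is accepted.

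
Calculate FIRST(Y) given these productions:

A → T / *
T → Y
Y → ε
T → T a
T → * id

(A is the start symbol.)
{ ε }

To compute FIRST(Y), examine every production with Y on the left-hand side, reading each right-hand side left to right until a non-nullable symbol is reached.

From Y → ε:
  - ε-production, so ε ∈ FIRST(Y)

Collecting: FIRST(Y) = { ε }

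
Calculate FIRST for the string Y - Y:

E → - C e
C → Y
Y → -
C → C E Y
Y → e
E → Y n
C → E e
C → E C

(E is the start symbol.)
{ '-', 'e' }

FIRST sets of the non-terminals involved (from the grammar, by fixed-point iteration):
  FIRST(Y) = { '-', 'e' }

To compute FIRST(Y - Y), process the symbols left to right:
Symbol Y is a non-terminal. Add FIRST(Y) \ {ε} = { '-', 'e' }
Y is not nullable (ε ∉ FIRST(Y)), so stop here.
FIRST(Y - Y) = { '-', 'e' }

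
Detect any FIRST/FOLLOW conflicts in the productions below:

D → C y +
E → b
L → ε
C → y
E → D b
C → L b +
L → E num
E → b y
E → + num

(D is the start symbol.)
Yes. L → E num with FOLLOW(L) on { 'b' }

Nullable non-terminals: L.
FIRST sets used below: FIRST(E) = { '+', 'b', 'y' }

L: nullable alternative(s) L → ε; FOLLOW(L) = { 'b' }
  L → ε: FIRST \ {ε} = { } — this is the only nullable alternative, skip
  L → E num: FIRST \ {ε} = { '+', 'b', 'y' } — overlaps FOLLOW(L) on { 'b' }: CONFLICT

C, D, E have no nullable alternative, so no FIRST/FOLLOW check is needed there.

So the grammar has 1 FIRST/FOLLOW conflict (marked CONFLICT above).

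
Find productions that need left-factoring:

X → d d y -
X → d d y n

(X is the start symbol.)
Yes, X has productions with common prefix 'd d y'

Left-factoring is needed when two productions for the same non-terminal
share a common prefix on the right-hand side.

Productions for X:
  X → d d y -
  X → d d y n

Found common prefix 'd d y' in productions for X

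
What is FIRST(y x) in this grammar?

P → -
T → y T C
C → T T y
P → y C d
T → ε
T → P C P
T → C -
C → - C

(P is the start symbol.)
To compute FIRST(y x), process the symbols left to right:
Symbol y is a terminal. Add 'y' and stop.
FIRST(y x) = { 'y' }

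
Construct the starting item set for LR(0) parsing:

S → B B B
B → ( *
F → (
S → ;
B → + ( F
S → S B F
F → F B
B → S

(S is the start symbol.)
{ [B → . ( *], [B → . + ( F], [B → . S], [S → . ;], [S → . B B B], [S → . S B F], [S' → . S] }

First, augment the grammar with S' → S
I₀ = CLOSURE({ [S' → . S] }):
  [S' → . S] has the dot before S: add [S → . B B B], [S → . ;], [S → . S B F]
  [S → . B B B] has the dot before B: add [B → . ( *], [B → . + ( F], [B → . S]
No further items can be added.

I₀ = { [B → . ( *], [B → . + ( F], [B → . S], [S → . ;], [S → . B B B], [S → . S B F], [S' → . S] }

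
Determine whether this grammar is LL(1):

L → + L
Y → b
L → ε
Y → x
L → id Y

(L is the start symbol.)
Relevant sets:
  FOLLOW(L) = { $ }

For L:
  PREDICT(L → '+' L) = { '+' }
  PREDICT(L → ε) = { $ }
  PREDICT(L → id Y) = { 'id' }
For Y:
  PREDICT(Y → b) = { 'b' }
  PREDICT(Y → x) = { 'x' }

All predict sets are disjoint. The grammar IS LL(1).

Answer: Yes, the grammar is LL(1).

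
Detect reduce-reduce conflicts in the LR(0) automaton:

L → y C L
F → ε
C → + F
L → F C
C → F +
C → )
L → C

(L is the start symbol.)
Augment with L' → L and build the canonical LR(0) collection (I0 = CLOSURE({[L' → . L]}), then GOTO on every symbol after a dot until no new states appear). It has 14 states:
  I0: { [C → . )], [C → . + F], [C → . F +], [F → .], [L → . C], [L → . F C], [L → . y C L], [L' → . L] }  — shift, reduce
  I1: { [C → ) .] }  — reduce
  I2: { [C → + . F], [F → .] }  — reduce
  I3: { [L → C .] }  — reduce
  I4: { [C → . )], [C → . + F], [C → . F +], [C → F . +], [F → .], [L → F . C] }  — shift, reduce
  I5: { [L' → L .] }  — accept
  I6: { [C → . )], [C → . + F], [C → . F +], [F → .], [L → y . C L] }  — shift, reduce
  I7: { [C → . )], [C → . + F], [C → . F +], [F → .], [L → . C], [L → . F C], [L → . y C L], [L → y C . L] }  — shift, reduce
  I8: { [C → F . +] }  — shift
  I9: { [C → F + .] }  — reduce
  I10: { [L → y C L .] }  — reduce
  I11: { [C → + . F], [C → F + .], [F → .] }  — 2 reduces
  I12: { [L → F C .] }  — reduce
  I13: { [C → + F .] }  — reduce

I11 contains complete items [C → F + .], [F → .] — reduce-reduce conflict.

Answer: Yes — I11: [C → F + .] vs [F → .]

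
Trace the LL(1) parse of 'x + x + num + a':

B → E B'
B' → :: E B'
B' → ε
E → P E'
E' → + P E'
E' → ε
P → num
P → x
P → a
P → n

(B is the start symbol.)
LL(1) parsing maintains a stack (initially the start symbol over $) and the input. At each step: if the stack top is a terminal, match it against the current input token; if it is a non-terminal N, replace it with the RHS of M[N, lookahead] (the unique production whose predict set contains the lookahead).

Stack is shown with the top on the left.

Stack        Input              Action
--------------------------------------
B $          x + x + num + a $  output B → E B'
E B' $       x + x + num + a $  output E → P E'
P E' B' $    x + x + num + a $  output P → x
x E' B' $    x + x + num + a $  match 'x'
E' B' $      + x + num + a $    output E' → + P E'
+ P E' B' $  + x + num + a $    match '+'
P E' B' $    x + num + a $      output P → x
x E' B' $    x + num + a $      match 'x'
E' B' $      + num + a $        output E' → + P E'
+ P E' B' $  + num + a $        match '+'
P E' B' $    num + a $          output P → num
num E' B' $  num + a $          match 'num'
E' B' $      + a $              output E' → + P E'
+ P E' B' $  + a $              match '+'
P E' B' $    a $                output P → a
a E' B' $    a $                match 'a'
E' B' $      $                  output E' → ε
B' $         $                  output B' → ε
$            $                  accept

The string is accepted.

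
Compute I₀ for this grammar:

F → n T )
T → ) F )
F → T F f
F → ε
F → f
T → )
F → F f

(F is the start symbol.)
First, augment the grammar with F' → F
I₀ = CLOSURE({ [F' → . F] }):
  [F' → . F] has the dot before F: add [F → . n T )], [F → . T F f], [F → .], [F → . f], [F → . F f]
  [F → . T F f] has the dot before T: add [T → . ) F )], [T → . )]
No further items can be added.

I₀ = { [F → . F f], [F → . T F f], [F → . f], [F → . n T )], [F → .], [F' → . F], [T → . ) F )], [T → . )] }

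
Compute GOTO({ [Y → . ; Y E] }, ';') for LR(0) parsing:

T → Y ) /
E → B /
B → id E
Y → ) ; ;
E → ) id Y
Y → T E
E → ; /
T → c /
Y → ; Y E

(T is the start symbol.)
GOTO(I, ';') = CLOSURE({ [A → αX.β] : [A → α.Xβ] ∈ I, X = ';' })

Items with dot before ';', with the dot advanced:
  [Y → . ; Y E] → [Y → ; . Y E]
Closure of the advanced items:
  [Y → ; . Y E] has the dot before Y: add [Y → . ) ; ;], [Y → . T E], [Y → . ; Y E]
  [Y → . T E] has the dot before T: add [T → . Y ) /], [T → . c /]

GOTO = { [T → . Y ) /], [T → . c /], [Y → . ) ; ;], [Y → . ; Y E], [Y → . T E], [Y → ; . Y E] }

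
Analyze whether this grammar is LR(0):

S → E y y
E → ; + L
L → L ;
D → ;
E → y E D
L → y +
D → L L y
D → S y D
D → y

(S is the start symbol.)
A grammar is LR(0) if no state in the canonical LR(0) collection has:
  - both a shift item (dot before a terminal) and a complete item (shift-reduce conflict), or
  - two or more complete items (reduce-reduce conflict; the accept item [S' → S .] counts as a complete item here).

Augment with S' → S and build the canonical LR(0) collection (I0 = CLOSURE({[S' → . S]}), then GOTO on every symbol after a dot until no new states appear). It has 22 states:
  I0: { [E → . ; + L], [E → . y E D], [S → . E y y], [S' → . S] }  — shift
  I1: { [E → ; . + L] }  — shift
  I2: { [S → E . y y] }  — shift
  I3: { [S' → S .] }  — accept
  I4: { [E → . ; + L], [E → . y E D], [E → y . E D] }  — shift
  I5: { [D → . ;], [D → . L L y], [D → . S y D], [D → . y], [E → . ; + L], [E → . y E D], [E → y E . D], [L → . L ;], [L → . y +], [S → . E y y] }  — shift
  I6: { [D → ; .], [E → ; . + L] }  — shift, reduce
  I7: { [E → y E D .] }  — reduce
  I8: { [D → L . L y], [L → . L ;], [L → . y +], [L → L . ;] }  — shift
  I9: { [D → S . y D] }  — shift
  I10: { [D → y .], [E → . ; + L], [E → . y E D], [E → y . E D], [L → y . +] }  — shift, reduce
  I11: { [L → y + .] }  — reduce
  I12: { [D → . ;], [D → . L L y], [D → . S y D], [D → . y], [D → S y . D], [E → . ; + L], [E → . y E D], [L → . L ;], [L → . y +], [S → . E y y] }  — shift
  I13: { [D → S y D .] }  — reduce
  I14: { [L → L ; .] }  — reduce
  I15: { [D → L L . y], [L → L . ;] }  — shift
  I16: { [L → y . +] }  — shift
  I17: { [D → L L y .] }  — reduce
  I18: { [E → ; + . L], [L → . L ;], [L → . y +] }  — shift
  I19: { [E → ; + L .], [L → L . ;] }  — shift, reduce
  I20: { [S → E y . y] }  — shift
  I21: { [S → E y y .] }  — reduce

Conflict in state I6:
  Shift-reduce conflict between [D → ; .] and [E → ; . + L]
So the grammar is NOT LR(0).

Answer: No. Shift-reduce conflict between [D → ; .] and [E → ; . + L]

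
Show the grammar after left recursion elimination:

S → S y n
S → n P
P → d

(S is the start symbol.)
S is directly left-recursive. The standard transformation for
  A → A α₁ | ... | A α_m | β₁ | ... | β_n
is
  A  → β₁ A' | ... | β_n A'
  A' → α₁ A' | ... | α_m A' | ε

S → n P becomes S → n P S'
S → S y n becomes S' → y n S'
Add S' → ε

Productions for other non-terminals are unchanged:
  P → d

Resulting grammar:
S → n P S'
S' → y n S'
S' → ε
P → d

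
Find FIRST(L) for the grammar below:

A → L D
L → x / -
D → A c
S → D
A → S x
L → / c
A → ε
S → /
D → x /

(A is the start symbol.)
{ '/', 'x' }

To compute FIRST(L), examine every production with L on the left-hand side, reading each right-hand side left to right until a non-nullable symbol is reached.

From L → x / -:
  - x is a terminal: add 'x' and stop
From L → / c:
  - '/' is a terminal: add '/' and stop

Collecting: FIRST(L) = { '/', 'x' }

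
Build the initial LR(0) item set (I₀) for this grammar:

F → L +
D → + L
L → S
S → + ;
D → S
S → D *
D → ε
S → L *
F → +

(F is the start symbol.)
First, augment the grammar with F' → F
I₀ = CLOSURE({ [F' → . F] }):
  [F' → . F] has the dot before F: add [F → . L +], [F → . +]
  [F → . L +] has the dot before L: add [L → . S]
  [L → . S] has the dot before S: add [S → . + ;], [S → . D *], [S → . L *]
  [S → . D *] has the dot before D: add [D → . + L], [D → . S], [D → .]
No further items can be added.

I₀ = { [D → . + L], [D → . S], [D → .], [F → . +], [F → . L +], [F' → . F], [L → . S], [S → . + ;], [S → . D *], [S → . L *] }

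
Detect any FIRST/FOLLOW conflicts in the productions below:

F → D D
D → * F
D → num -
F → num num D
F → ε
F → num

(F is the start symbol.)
Yes. F → D D with FOLLOW(F) on { '*', 'num' }; F → num num D with FOLLOW(F) on { 'num' }; F → num with FOLLOW(F) on { 'num' }

A FIRST/FOLLOW conflict occurs when a non-terminal N has a nullable alternative N → β (β ⇒* ε) and another alternative N → α with FIRST(α) ∩ FOLLOW(N) ≠ ∅: on such a lookahead the parser cannot decide between expanding α and letting N vanish via β.

Nullable non-terminals: F.
FIRST sets used below: FIRST(D) = { '*', 'num' }

F: nullable alternative(s) F → ε; FOLLOW(F) = { $, '*', 'num' }
  F → D D: FIRST \ {ε} = { '*', 'num' } — overlaps FOLLOW(F) on { '*', 'num' }: CONFLICT
  F → num num D: FIRST \ {ε} = { 'num' } — overlaps FOLLOW(F) on { 'num' }: CONFLICT
  F → ε: FIRST \ {ε} = { } — this is the only nullable alternative, skip
  F → num: FIRST \ {ε} = { 'num' } — overlaps FOLLOW(F) on { 'num' }: CONFLICT

D has no nullable alternative, so no FIRST/FOLLOW check is needed there.

So the grammar has 3 FIRST/FOLLOW conflicts (marked CONFLICT above).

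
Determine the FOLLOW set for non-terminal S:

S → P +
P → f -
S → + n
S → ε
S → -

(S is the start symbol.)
To compute FOLLOW(S), find every occurrence of S on a right-hand side N → α S β: add FIRST(β) \ {ε}, and if β is empty or nullable also add FOLLOW(N). Iterate to a fixed point.

S is the start symbol, so $ ∈ FOLLOW(S).
S does not occur on any right-hand side.

Taking the union: FOLLOW(S) = { $ }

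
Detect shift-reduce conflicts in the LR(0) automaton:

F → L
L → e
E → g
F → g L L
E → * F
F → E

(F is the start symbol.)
Yes — I6: [E → g .] vs [L → . e]

Augment with F' → F and build the canonical LR(0) collection (I0 = CLOSURE({[F' → . F]}), then GOTO on every symbol after a dot until no new states appear). It has 10 states:
  I0: { [E → . * F], [E → . g], [F → . E], [F → . L], [F → . g L L], [F' → . F], [L → . e] }  — shift
  I1: { [E → * . F], [E → . * F], [E → . g], [F → . E], [F → . L], [F → . g L L], [L → . e] }  — shift
  I2: { [F → E .] }  — reduce
  I3: { [F' → F .] }  — accept
  I4: { [F → L .] }  — reduce
  I5: { [L → e .] }  — reduce
  I6: { [E → g .], [F → g . L L], [L → . e] }  — shift, reduce
  I7: { [F → g L . L], [L → . e] }  — shift
  I8: { [F → g L L .] }  — reduce
  I9: { [E → * F .] }  — reduce

I6 contains reduce item [E → g .] and shift item [L → . e] — shift-reduce conflict.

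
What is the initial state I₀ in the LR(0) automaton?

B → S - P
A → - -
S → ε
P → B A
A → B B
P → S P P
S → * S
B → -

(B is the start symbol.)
First, augment the grammar with B' → B
I₀ = CLOSURE({ [B' → . B] }):
  [B' → . B] has the dot before B: add [B → . S - P], [B → . -]
  [B → . S - P] has the dot before S: add [S → .], [S → . * S]
No further items can be added.

I₀ = { [B → . -], [B → . S - P], [B' → . B], [S → . * S], [S → .] }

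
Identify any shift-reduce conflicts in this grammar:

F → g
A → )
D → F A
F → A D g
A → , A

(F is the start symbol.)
Augment with F' → F and build the canonical LR(0) collection (I0 = CLOSURE({[F' → . F]}), then GOTO on every symbol after a dot until no new states appear). It has 11 states:
  I0: { [A → . )], [A → . , A], [F → . A D g], [F → . g], [F' → . F] }  — shift
  I1: { [A → ) .] }  — reduce
  I2: { [A → , . A], [A → . )], [A → . , A] }  — shift
  I3: { [A → . )], [A → . , A], [D → . F A], [F → . A D g], [F → . g], [F → A . D g] }  — shift
  I4: { [F' → F .] }  — accept
  I5: { [F → g .] }  — reduce
  I6: { [F → A D . g] }  — shift
  I7: { [A → . )], [A → . , A], [D → F . A] }  — shift
  I8: { [D → F A .] }  — reduce
  I9: { [F → A D g .] }  — reduce
  I10: { [A → , A .] }  — reduce

No state contains both a complete item and a shift item.

Answer: No shift-reduce conflicts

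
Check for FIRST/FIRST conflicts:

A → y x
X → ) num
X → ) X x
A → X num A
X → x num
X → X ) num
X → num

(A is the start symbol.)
FIRST sets of the non-terminals at (or reachable through a nullable prefix from) the front of some alternative:
  FIRST(X) = { ')', 'num', 'x' }

Productions for A:
  A → y x: FIRST = { 'y' }
  A → X num A: FIRST = { ')', 'num', 'x' }
Productions for X:
  X → ) num: FIRST = { ')' }
  X → ) X x: FIRST = { ')' }
  X → x num: FIRST = { 'x' }
  X → X ) num: FIRST = { ')', 'num', 'x' }
  X → num: FIRST = { 'num' }

Conflict for X: X → ) num and X → ) X x
  Overlap: { ')' }
Conflict for X: X → ) num and X → X ) num
  Overlap: { ')' }
Conflict for X: X → ) X x and X → X ) num
  Overlap: { ')' }
Conflict for X: X → x num and X → X ) num
  Overlap: { 'x' }
Conflict for X: X → X ) num and X → num
  Overlap: { 'num' }

Answer: Yes. X → ')' num / X → ')' X x on { ')' }; X → ')' num / X → X ')' num on { ')' }; X → ')' X x / X → X ')' num on { ')' }; X → x num / X → X ')' num on { 'x' }; X → X ')' num / X → num on { 'num' }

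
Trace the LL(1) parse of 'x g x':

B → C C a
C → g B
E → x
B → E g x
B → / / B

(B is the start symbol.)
LL(1) parsing maintains a stack (initially the start symbol over $) and the input. At each step: if the stack top is a terminal, match it against the current input token; if it is a non-terminal N, replace it with the RHS of M[N, lookahead] (the unique production whose predict set contains the lookahead).

Stack is shown with the top on the left.

Stack    Input    Action
------------------------
B $      x g x $  output B → E g x
E g x $  x g x $  output E → x
x g x $  x g x $  match 'x'
g x $    g x $    match 'g'
x $      x $      match 'x'
$        $        accept

The string is accepted.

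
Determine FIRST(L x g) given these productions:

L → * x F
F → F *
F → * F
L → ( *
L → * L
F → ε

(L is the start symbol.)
FIRST sets of the non-terminals involved (from the grammar, by fixed-point iteration):
  FIRST(L) = { '(', '*' }

To compute FIRST(L x g), process the symbols left to right:
Symbol L is a non-terminal. Add FIRST(L) \ {ε} = { '(', '*' }
L is not nullable (ε ∉ FIRST(L)), so stop here.
FIRST(L x g) = { '(', '*' }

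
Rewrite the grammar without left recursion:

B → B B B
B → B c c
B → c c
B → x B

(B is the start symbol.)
B is directly left-recursive. The standard transformation for
  A → A α₁ | ... | A α_m | β₁ | ... | β_n
is
  A  → β₁ A' | ... | β_n A'
  A' → α₁ A' | ... | α_m A' | ε

B → c c becomes B → c c B'
B → x B becomes B → x B B'
B → B B B becomes B' → B B B'
B → B c c becomes B' → c c B'
Add B' → ε

Resulting grammar:
B → c c B'
B → x B B'
B' → B B B'
B' → c c B'
B' → ε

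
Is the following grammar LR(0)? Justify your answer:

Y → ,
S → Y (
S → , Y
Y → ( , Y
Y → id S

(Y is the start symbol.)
A grammar is LR(0) if no state in the canonical LR(0) collection has:
  - both a shift item (dot before a terminal) and a complete item (shift-reduce conflict), or
  - two or more complete items (reduce-reduce conflict; the accept item [Y' → Y .] counts as a complete item here).

Augment with Y' → Y and build the canonical LR(0) collection (I0 = CLOSURE({[Y' → . Y]}), then GOTO on every symbol after a dot until no new states appear). It has 12 states:
  I0: { [Y → . ( , Y], [Y → . ,], [Y → . id S], [Y' → . Y] }  — shift
  I1: { [Y → ( . , Y] }  — shift
  I2: { [Y → , .] }  — reduce
  I3: { [Y' → Y .] }  — accept
  I4: { [S → . , Y], [S → . Y (], [Y → . ( , Y], [Y → . ,], [Y → . id S], [Y → id . S] }  — shift
  I5: { [S → , . Y], [Y → , .], [Y → . ( , Y], [Y → . ,], [Y → . id S] }  — shift, reduce
  I6: { [Y → id S .] }  — reduce
  I7: { [S → Y . (] }  — shift
  I8: { [S → Y ( .] }  — reduce
  I9: { [S → , Y .] }  — reduce
  I10: { [Y → ( , . Y], [Y → . ( , Y], [Y → . ,], [Y → . id S] }  — shift
  I11: { [Y → ( , Y .] }  — reduce

Conflict in state I5:
  Shift-reduce conflict between [Y → , .] and [Y → . ( , Y]
So the grammar is NOT LR(0).

Answer: No. Shift-reduce conflict between [Y → , .] and [Y → . ( , Y]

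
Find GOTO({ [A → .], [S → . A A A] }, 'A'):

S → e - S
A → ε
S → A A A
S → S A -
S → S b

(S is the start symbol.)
{ [A → .], [S → A . A A] }

GOTO(I, 'A') = CLOSURE({ [A → αX.β] : [A → α.Xβ] ∈ I, X = 'A' })

Items with dot before 'A', with the dot advanced:
  [S → . A A A] → [S → A . A A]
Closure of the advanced items:
  [S → A . A A] has the dot before A: add [A → .]

GOTO = { [A → .], [S → A . A A] }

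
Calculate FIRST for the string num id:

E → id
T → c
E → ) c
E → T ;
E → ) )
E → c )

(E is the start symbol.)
{ 'num' }

To compute FIRST(num id), process the symbols left to right:
Symbol num is a terminal. Add 'num' and stop.
FIRST(num id) = { 'num' }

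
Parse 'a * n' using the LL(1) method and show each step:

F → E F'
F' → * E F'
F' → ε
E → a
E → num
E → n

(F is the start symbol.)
Stack is shown with the top on the left.

Stack     Input    Action
-------------------------
F $       a * n $  output F → E F'
E F' $    a * n $  output E → a
a F' $    a * n $  match 'a'
F' $      * n $    output F' → * E F'
* E F' $  * n $    match '*'
E F' $    n $      output E → n
n F' $    n $      match 'n'
F' $      $        output F' → ε
$         $        accept

The string is accepted.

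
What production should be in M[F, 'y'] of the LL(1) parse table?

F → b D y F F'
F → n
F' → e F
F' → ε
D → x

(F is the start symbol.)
Empty (error entry)

To find M[F, 'y'], we find productions for F where 'y' is in the predict set (PREDICT(N → α) = (FIRST(α) \ {ε}) ∪ (FOLLOW(N) if α ⇒* ε)).

F → b D y F F': PREDICT = { 'b' }
F → n: PREDICT = { 'n' }

M[F, 'y'] is empty (no production applies)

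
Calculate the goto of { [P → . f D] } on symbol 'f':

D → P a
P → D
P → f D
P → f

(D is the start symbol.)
{ [D → . P a], [P → . D], [P → . f D], [P → . f], [P → f . D] }

GOTO(I, 'f') = CLOSURE({ [A → αX.β] : [A → α.Xβ] ∈ I, X = 'f' })

Items with dot before 'f', with the dot advanced:
  [P → . f D] → [P → f . D]
Closure of the advanced items:
  [P → f . D] has the dot before D: add [D → . P a]
  [D → . P a] has the dot before P: add [P → . D], [P → . f D], [P → . f]

GOTO = { [D → . P a], [P → . D], [P → . f D], [P → . f], [P → f . D] }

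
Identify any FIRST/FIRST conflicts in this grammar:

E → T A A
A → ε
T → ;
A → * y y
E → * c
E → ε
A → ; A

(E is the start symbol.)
FIRST sets of the non-terminals at (or reachable through a nullable prefix from) the front of some alternative:
  FIRST(T) = { ';' }

Productions for E:
  E → T A A: FIRST = { ';' }
  E → * c: FIRST = { '*' }
  E → ε: FIRST = { ε }
Productions for A:
  A → ε: FIRST = { ε }
  A → * y y: FIRST = { '*' }
  A → ; A: FIRST = { ';' }
T has only one production, so no FIRST/FIRST conflict is possible there.

All alternatives of each non-terminal have pairwise disjoint FIRST sets.

Answer: No FIRST/FIRST conflicts.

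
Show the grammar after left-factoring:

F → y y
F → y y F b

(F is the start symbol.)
F → y y F'
F' → ε
F' → F b

Left-factoring transforms A → αβ₁ | αβ₂ into A → αA' and A' → β₁ | β₂
(α is the longest common prefix among the alternatives). Repeat until
no nonterminal has two alternatives with a common prefix.

Round 1: F has alternatives sharing prefix 'y y'. Introduce F': F → y y F'
  Add: F' → ε
  Add: F' → F b

No remaining common prefixes — done.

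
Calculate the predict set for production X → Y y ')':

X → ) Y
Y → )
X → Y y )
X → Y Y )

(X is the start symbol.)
{ ')' }

PREDICT(X → Y y ')') = (FIRST(RHS) \ {ε}) ∪ (FOLLOW(X) if ε ∈ FIRST(RHS), i.e. RHS ⇒* ε)
FIRST(Y) = { ')' }
FIRST(Y y ')') = { ')' }
ε ∉ FIRST(Y y ')'), so FOLLOW(X) is not added.
PREDICT(X → Y y ')') = { ')' }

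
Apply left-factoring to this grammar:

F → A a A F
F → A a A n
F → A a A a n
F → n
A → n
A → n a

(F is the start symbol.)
Left-factoring transforms A → αβ₁ | αβ₂ into A → αA' and A' → β₁ | β₂
(α is the longest common prefix among the alternatives). Repeat until
no nonterminal has two alternatives with a common prefix.

Round 1: F has alternatives sharing prefix 'A a A'. Introduce F': F → A a A F'
  Add: F' → F
  Add: F' → n
  Add: F' → a n

Round 2: A has alternatives sharing prefix 'n'. Introduce A': A → n A'
  Add: A' → ε
  Add: A' → a

No remaining common prefixes — done.

Resulting grammar:
F → A a A F'
F' → F
F' → n
F' → a n
F → n
A → n A'
A' → ε
A' → a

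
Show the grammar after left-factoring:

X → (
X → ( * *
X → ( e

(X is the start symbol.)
X → ( X'
X' → ε
X' → * *
X' → e

Left-factoring transforms A → αβ₁ | αβ₂ into A → αA' and A' → β₁ | β₂
(α is the longest common prefix among the alternatives). Repeat until
no nonterminal has two alternatives with a common prefix.

Round 1: X has alternatives sharing prefix '('. Introduce X': X → ( X'
  Add: X' → ε
  Add: X' → * *
  Add: X' → e

No remaining common prefixes — done.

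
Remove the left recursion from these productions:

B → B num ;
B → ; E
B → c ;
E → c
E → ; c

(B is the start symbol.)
B → ; E B'
B → c ; B'
B' → num ; B'
B' → ε
E → c
E → ; c

B is directly left-recursive. The standard transformation for
  A → A α₁ | ... | A α_m | β₁ | ... | β_n
is
  A  → β₁ A' | ... | β_n A'
  A' → α₁ A' | ... | α_m A' | ε

B → ; E becomes B → ; E B'
B → c ; becomes B → c ; B'
B → B num ; becomes B' → num ; B'
Add B' → ε

Productions for other non-terminals are unchanged:
  E → c
  E → ; c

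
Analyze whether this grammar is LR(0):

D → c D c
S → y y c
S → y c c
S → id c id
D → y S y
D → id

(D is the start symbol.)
Augment with D' → D and build the canonical LR(0) collection (I0 = CLOSURE({[D' → . D]}), then GOTO on every symbol after a dot until no new states appear). It has 17 states:
  I0: { [D → . c D c], [D → . id], [D → . y S y], [D' → . D] }  — shift
  I1: { [D' → D .] }  — accept
  I2: { [D → . c D c], [D → . id], [D → . y S y], [D → c . D c] }  — shift
  I3: { [D → id .] }  — reduce
  I4: { [D → y . S y], [S → . id c id], [S → . y c c], [S → . y y c] }  — shift
  I5: { [D → y S . y] }  — shift
  I6: { [S → id . c id] }  — shift
  I7: { [S → y . c c], [S → y . y c] }  — shift
  I8: { [S → y c . c] }  — shift
  I9: { [S → y y . c] }  — shift
  I10: { [S → y y c .] }  — reduce
  I11: { [S → y c c .] }  — reduce
  I12: { [S → id c . id] }  — shift
  I13: { [S → id c id .] }  — reduce
  I14: { [D → y S y .] }  — reduce
  I15: { [D → c D . c] }  — shift
  I16: { [D → c D c .] }  — reduce

Every state is either a pure shift/goto state or contains exactly one complete item and nothing to shift — no conflicts. The grammar is LR(0).

Answer: Yes, the grammar is LR(0)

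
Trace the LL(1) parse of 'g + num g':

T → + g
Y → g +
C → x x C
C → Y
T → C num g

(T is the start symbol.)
LL(1) parsing maintains a stack (initially the start symbol over $) and the input. At each step: if the stack top is a terminal, match it against the current input token; if it is a non-terminal N, replace it with the RHS of M[N, lookahead] (the unique production whose predict set contains the lookahead).

Stack is shown with the top on the left.

Stack        Input        Action
--------------------------------
T $          g + num g $  output T → C num g
C num g $    g + num g $  output C → Y
Y num g $    g + num g $  output Y → g +
g + num g $  g + num g $  match 'g'
+ num g $    + num g $    match '+'
num g $      num g $      match 'num'
g $          g $          match 'g'
$            $            accept

The string is accepted.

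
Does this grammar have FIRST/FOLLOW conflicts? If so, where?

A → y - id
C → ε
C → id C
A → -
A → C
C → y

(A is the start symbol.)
No FIRST/FOLLOW conflicts.

A FIRST/FOLLOW conflict occurs when a non-terminal N has a nullable alternative N → β (β ⇒* ε) and another alternative N → α with FIRST(α) ∩ FOLLOW(N) ≠ ∅: on such a lookahead the parser cannot decide between expanding α and letting N vanish via β.

Nullable non-terminals: A, C.
FIRST sets used below: FIRST(C) = { 'id', 'y', ε }

A: nullable alternative(s) A → C; FOLLOW(A) = { $ }
  A → y - id: FIRST \ {ε} = { 'y' } — disjoint from FOLLOW(A)
  A → -: FIRST \ {ε} = { '-' } — disjoint from FOLLOW(A)
  A → C: FIRST \ {ε} = { 'id', 'y' } — this is the only nullable alternative, skip

C: nullable alternative(s) C → ε; FOLLOW(C) = { $ }
  C → ε: FIRST \ {ε} = { } — this is the only nullable alternative, skip
  C → id C: FIRST \ {ε} = { 'id' } — disjoint from FOLLOW(C)
  C → y: FIRST \ {ε} = { 'y' } — disjoint from FOLLOW(C)

No FIRST/FOLLOW conflicts found.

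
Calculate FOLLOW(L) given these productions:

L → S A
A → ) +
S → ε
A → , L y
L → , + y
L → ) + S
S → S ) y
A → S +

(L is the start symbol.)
{ $, 'y' }

To compute FOLLOW(L), find every occurrence of L on a right-hand side N → α L β: add FIRST(β) \ {ε}, and if β is empty or nullable also add FOLLOW(N). Iterate to a fixed point.

L is the start symbol, so $ ∈ FOLLOW(L).
In A → , L y: L is followed by y, add FIRST(y) \ {ε} = { 'y' }

Taking the union: FOLLOW(L) = { $, 'y' }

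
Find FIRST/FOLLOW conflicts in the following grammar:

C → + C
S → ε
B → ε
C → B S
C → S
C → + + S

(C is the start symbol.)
A FIRST/FOLLOW conflict occurs when a non-terminal N has a nullable alternative N → β (β ⇒* ε) and another alternative N → α with FIRST(α) ∩ FOLLOW(N) ≠ ∅: on such a lookahead the parser cannot decide between expanding α and letting N vanish via β.

Nullable non-terminals: B, C, S.
FIRST sets used below: FIRST(B) = { ε }, FIRST(S) = { ε }
B has a nullable alternative but only one production, so nothing to check.

C: nullable alternative(s) C → B S, C → S; FOLLOW(C) = { $ }
  C → + C: FIRST \ {ε} = { '+' } — disjoint from FOLLOW(C)
  C → B S: FIRST \ {ε} = { } — disjoint from FOLLOW(C)
  C → S: FIRST \ {ε} = { } — disjoint from FOLLOW(C)
  C → + + S: FIRST \ {ε} = { '+' } — disjoint from FOLLOW(C)
S has a nullable alternative but only one production, so nothing to check.

No FIRST/FOLLOW conflicts found.

Answer: No FIRST/FOLLOW conflicts.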